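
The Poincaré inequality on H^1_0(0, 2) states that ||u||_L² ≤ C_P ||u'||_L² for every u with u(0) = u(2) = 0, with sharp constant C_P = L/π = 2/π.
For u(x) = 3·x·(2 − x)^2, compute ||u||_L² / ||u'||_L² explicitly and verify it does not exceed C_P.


||u||_L² / ||u'||_L² = sqrt(14)/7 < C_P = 2/π.

u(x) = 3·x·(2 − x)^2, so u'(x) = 3*(x - 2)*(3*x - 2).
u(x) = 3·x·(2 − x)^2 vanishes at x = 0 and x = 2, so u ∈ H^1_0(0, 2). Differentiate via the product rule and integrate the resulting polynomials term by term.
  ∫_0^2 u² dx = ∫_0^2 (9*x^6 - 72*x^5 + 216*x^4 - 288*x^3 + 144*x^2) dx. Term by term:
    ∫_0^2 9*x^6 dx = 1152/7;  ∫_0^2 -72*x^5 dx = -768;  ∫_0^2 216*x^4 dx = 6912/5;
    ∫_0^2 -288*x^3 dx = -1152;  ∫_0^2 144*x^2 dx = 384.
  Sum: 1152/7 − 768 + 6912/5 − 1152 + 384 = 384/35.
  ∫_0^2 (u')² dx = ∫_0^2 (81*x^4 - 432*x^3 + 792*x^2 - 576*x + 144) dx. Term by term:
    ∫_0^2 81*x^4 dx = 2592/5;  ∫_0^2 -432*x^3 dx = -1728;  ∫_0^2 792*x^2 dx = 2112;
    ∫_0^2 -576*x dx = -1152;  ∫_0^2 144 dx = 288.
  Sum: 2592/5 − 1728 + 2112 − 1152 + 288 = 192/5.
∫_0^2 u² dx = 384/35, so ||u||_L² = 8*sqrt(210)/35.
∫_0^2 (u')² dx = 192/5, so ||u'||_L² = 8*sqrt(15)/5.
Ratio ||u||_L² / ||u'||_L² = sqrt(14)/7.
Sharp Poincaré constant on H^1_0(0, 2) is C_P = L/π = 2/π, achieved by sin(π/2·x).
A polynomial bump cannot attain the sharp Poincaré constant (only the first sine eigenfunction does), so the ratio is strictly less than C_P, consistent with ||u||_L² ≤ C_P ||u'||_L².


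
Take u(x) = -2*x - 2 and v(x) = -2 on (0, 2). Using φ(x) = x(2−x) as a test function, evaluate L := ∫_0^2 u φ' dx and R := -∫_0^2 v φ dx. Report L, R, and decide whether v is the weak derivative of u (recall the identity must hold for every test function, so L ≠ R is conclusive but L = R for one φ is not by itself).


LHS = 8/3, RHS = 8/3. Yes, v = u' weakly.

u(x) = -2*x - 2, classical derivative u'(x) = -2.
φ(x) = x(2−x), so φ'(x) = 2 - 2*x.
Note φ(0) = φ(2) = 0, so the boundary term u·φ vanishes.
LHS = ∫_0^2 u(x) φ'(x) dx = ∫_0^2 (4*x^2 - 4) dx. Term by term:
  ∫_0^2 4*x^2 dx = 32/3;  ∫_0^2 -4 dx = -8.
Sum: 32/3 − 8 = 8/3.
So LHS = 8/3.
∫_0^2 v(x) φ(x) dx = ∫_0^2 (2*x^2 - 4*x) dx. Term by term:
  ∫_0^2 2*x^2 dx = 16/3;  ∫_0^2 -4*x dx = -8.
Sum: 16/3 − 8 = -8/3.
So RHS = -∫_0^2 v(x) φ(x) dx = 8/3.
LHS = RHS, so the identity holds for this test φ.
Moreover u is smooth here and v(x) = u'(x) = -2 pointwise, so the identity holds for every test function. Hence v is the weak derivative of u.


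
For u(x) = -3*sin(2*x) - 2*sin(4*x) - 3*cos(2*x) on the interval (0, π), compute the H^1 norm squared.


||u||_{H^1(0,π)}^2 = 79*π

u'(x) = 6*sin(2*x) - 6*cos(2*x) - 8*cos(4*x).
Expand u² and (u')² and integrate term by term on (0, π), using: for integers n ≥ 1, ∫_0^π sin²(nx) dx = ∫_0^π cos²(nx) dx = π/2; for n ≠ n', ∫_0^π sin(nx)sin(n'x) dx = ∫_0^π cos(nx)cos(n'x) dx = 0; and by product-to-sum, ∫_0^π sin(nx)cos(n'x) dx = ½∫_0^π [sin((n+n')x) + sin((n−n')x)] dx, which is 0 when n+n' is even and 2n/(n²−n'²) when n+n' is odd (it need not vanish on (0, π)).
  u² squared terms: (-3)²·∫cos(2x)² dx = 9·π/2 = 9*π/2;  (-3)²·∫sin(2x)² dx = 9·π/2 = 9*π/2;  (-2)²·∫sin(4x)² dx = 4·π/2 = 2*π.
  u² cross terms: 2·(-3)·(-3)·∫cos(2x)·sin(2x) dx = 18·(0) = 0;  2·(-3)·(-2)·∫cos(2x)·sin(4x) dx = 12·(0) = 0;  2·(-3)·(-2)·∫sin(2x)·sin(4x) dx = 12·(0) = 0.
  So ∫_0^π u² dx = 9*π/2 + 9*π/2 + 2*π + 0 + 0 + 0 = 11*π.
  (u')² squared terms: (-8)²·∫cos(4x)² dx = 64·π/2 = 32*π;  (-6)²·∫cos(2x)² dx = 36·π/2 = 18*π;  (6)²·∫sin(2x)² dx = 36·π/2 = 18*π.
  (u')² cross terms: 2·(-8)·(-6)·∫cos(4x)·cos(2x) dx = 96·(0) = 0;  2·(-8)·(6)·∫cos(4x)·sin(2x) dx = -96·(0) = 0;  2·(-6)·(6)·∫cos(2x)·sin(2x) dx = -72·(0) = 0.
  So ∫_0^π (u')² dx = 32*π + 18*π + 18*π + 0 + 0 + 0 = 68*π.
||u||_{H^1}^2 = (11*π) + (68*π) = 79*π.


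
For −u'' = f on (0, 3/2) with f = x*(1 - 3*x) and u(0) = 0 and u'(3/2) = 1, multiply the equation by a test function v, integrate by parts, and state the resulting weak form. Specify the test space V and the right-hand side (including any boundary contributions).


V = {v ∈ H^1(0, 3/2) : v(0) = 0} (test functions vanish at x = 0 where u is specified); weak form: ∫_0^3/2 u'v' dx = ∫_0^3/2 (x*(1 - 3*x)) v dx + v(3/2) for all v ∈ V.

Multiply both sides by a test function v and integrate from 0 to 3/2:
  ∫_0^3/2 −u''(x) v(x) dx = ∫_0^3/2 f(x) v(x) dx.
Integrate the LHS by parts once:
  ∫_0^3/2 −u'' v dx = −[u'(x) v(x)]_0^3/2 + ∫_0^3/2 u'(x) v'(x) dx.
Thus ∫_0^3/2 u'(x) v'(x) dx = ∫_0^3/2 f(x) v(x) dx + [u'(x) v(x)]_0^3/2.
Choose V so that boundary terms are either known or forced to vanish.
Mixed BC: u(0) = 0 (Dirichlet) and u'(3/2) = 1 (Neumann). Define V = {v ∈ H^1(0, 3/2) : v(0) = 0}. Then [u' v]_0^3/2 = u'(3/2)·v(3/2) − u'(0)·0 = v(3/2).
Weak formulation: find u (satisfying any essential BC) such that ∫_0^3/2 u'(x) v'(x) dx = ∫_0^3/2 f v dx + v(3/2) for all v ∈ V (Dirichlet at 0 absorbed into V; Neumann datum at x = 3/2 contributes the boundary term).
Substituting f(x) = x*(1 - 3*x), the right-hand side is ∫_0^3/2 (x*(1 - 3*x)) v dx + v(3/2).


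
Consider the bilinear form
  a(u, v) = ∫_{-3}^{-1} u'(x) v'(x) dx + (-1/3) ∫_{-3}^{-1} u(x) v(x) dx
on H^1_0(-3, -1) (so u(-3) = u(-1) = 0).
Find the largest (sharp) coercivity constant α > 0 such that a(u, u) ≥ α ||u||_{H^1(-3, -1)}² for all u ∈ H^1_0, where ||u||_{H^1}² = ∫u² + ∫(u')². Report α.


α = (-4/3 + π^2)/(4 + π^2)

Coercivity of a(·,·) on H^1_0(-3, -1) means a(u, u) ≥ α ||u||_{H^1}² for every u ∈ H^1_0.
The interval has length L = 2, and Poincaré/coercivity depend only on L. Here a(u, u) = ∫(u')² + (-1/3)·∫u².
Here c = -1/3 < 0 with |c| < (π/L)² = π^2/4, so coercivity still holds. The condition a(u,u) ≥ α||u||_{H^1}² reads (1−α)∫(u')² ≥ (α−c)∫u². Any admissible α is ≤ 1 (rapidly oscillating u have ∫u²/∫(u')² → 0), and α = 1 would force 0 ≥ (1−c)∫u², impossible since c < 1; so 1−α > 0. By the sharp Poincaré inequality on H^1_0 of an interval of length L, ∫(u')² ≥ (π/L)²∫u² with equality for the first sine mode sin(π(x−x₀)/L) (x₀ the left endpoint), so the inequality holds for all u iff (1−α)(π/L)² ≥ α − c, i.e. α ≤ ((π/L)² + c)/((π/L)² + 1) = (1 + c(L/π)²)/(1 + (L/π)²). (Direct route, valid since c ≤ 0: Poincaré gives c∫u² ≥ c(L/π)²∫(u')², so a(u,u) ≥ (1 + c(L/π)²)∫(u')², while ||u||_{H^1}² ≤ (1 + (L/π)²)∫(u')²; dividing yields the same α.) With (π/L)² = π^2/4 and c = -1/3, the largest admissible constant is α = ((π/L)² + c)/((π/L)² + 1).
Simplifying, α = (-4/3 + π^2)/(4 + π^2).


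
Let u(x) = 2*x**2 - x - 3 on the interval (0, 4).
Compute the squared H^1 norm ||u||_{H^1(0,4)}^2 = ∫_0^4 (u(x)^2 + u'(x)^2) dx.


||u||_{H^1}^2 = 10408/15

The H^1 norm (squared) on an interval (0, L) is
  ||u||_{H^1}^2 = ∫_0^L u(x)^2 dx + ∫_0^L u'(x)^2 dx.
Compute u'(x) = 4*x - 1.
Then u(x)^2 = 4*x**4 - 4*x**3 - 11*x**2 + 6*x + 9 and u'(x)^2 = 16*x**2 - 8*x + 1.
Integrate each monomial from 0 to 4 using ∫_0^4 c·x^n dx = c·4^(n+1)/(n+1):
  ∫_0^4 u(x)^2 dx = ∫_0^4 (4*x^4 - 4*x^3 - 11*x^2 + 6*x + 9) dx. Term by term:
    ∫_0^4 4*x^4 dx = 4096/5;  ∫_0^4 -4*x^3 dx = -256;  ∫_0^4 -11*x^2 dx = -704/3;
    ∫_0^4 6*x dx = 48;  ∫_0^4 9 dx = 36.
  Sum: 4096/5 − 256 − 704/3 + 48 + 36 = 6188/15.
  ∫_0^4 u'(x)^2 dx = ∫_0^4 (16*x^2 - 8*x + 1) dx. Term by term:
    ∫_0^4 16*x^2 dx = 1024/3;  ∫_0^4 -8*x dx = -64;  ∫_0^4 1 dx = 4.
  Sum: 1024/3 − 64 + 4 = 844/3.
Adding: ||u||_{H^1}^2 = 6188/15 + 844/3 = 10408/15.


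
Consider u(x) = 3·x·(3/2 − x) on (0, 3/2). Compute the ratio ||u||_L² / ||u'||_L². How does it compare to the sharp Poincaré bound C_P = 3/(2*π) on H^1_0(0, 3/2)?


||u||_L² / ||u'||_L² = 3*sqrt(10)/20 < C_P = 3/(2*π).

u(x) = 3·x·(3/2 − x), so u'(x) = 9/2 - 6*x.
u(x) = 3·x·(3/2 − x) vanishes at x = 0 and x = 3/2, so u ∈ H^1_0(0, 3/2). Differentiate via the product rule and integrate the resulting polynomials term by term.
  ∫_0^3/2 u² dx = ∫_0^3/2 (9*x^4 - 27*x^3 + 81*x^2/4) dx. Term by term:
    ∫_0^3/2 9*x^4 dx = 2187/160;  ∫_0^3/2 -27*x^3 dx = -2187/64;  ∫_0^3/2 81*x^2/4 dx = 729/32.
  Sum: 2187/160 − 2187/64 + 729/32 = 729/320.
  ∫_0^3/2 (u')² dx = ∫_0^3/2 (36*x^2 - 54*x + 81/4) dx. Term by term:
    ∫_0^3/2 36*x^2 dx = 81/2;  ∫_0^3/2 -54*x dx = -243/4;  ∫_0^3/2 81/4 dx = 243/8.
  Sum: 81/2 − 243/4 + 243/8 = 81/8.
∫_0^3/2 u² dx = 729/320, so ||u||_L² = 27*sqrt(5)/40.
∫_0^3/2 (u')² dx = 81/8, so ||u'||_L² = 9*sqrt(2)/4.
Ratio ||u||_L² / ||u'||_L² = 3*sqrt(10)/20.
Sharp Poincaré constant on H^1_0(0, 3/2) is C_P = L/π = 3/(2*π), achieved by sin(2*π/3·x).
A polynomial bump cannot attain the sharp Poincaré constant (only the first sine eigenfunction does), so the ratio is strictly less than C_P, consistent with ||u||_L² ≤ C_P ||u'||_L².


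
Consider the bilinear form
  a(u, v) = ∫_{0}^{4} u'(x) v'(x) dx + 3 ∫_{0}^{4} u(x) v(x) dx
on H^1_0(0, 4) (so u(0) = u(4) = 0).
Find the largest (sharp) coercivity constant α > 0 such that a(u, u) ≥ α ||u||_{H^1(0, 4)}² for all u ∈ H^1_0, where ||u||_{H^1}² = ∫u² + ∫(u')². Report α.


α = 1

Coercivity of a(·,·) on H^1_0(0, 4) means a(u, u) ≥ α ||u||_{H^1}² for every u ∈ H^1_0.
The interval has length L = 4, and Poincaré/coercivity depend only on L. Here a(u, u) = ∫(u')² + (3)·∫u².
Here c = 3 ≥ 1, so a(u,u) = ∫(u')² + c∫u² ≥ ∫(u')² + ∫u² = ||u||_{H^1}², i.e. α = 1 works. No larger α is possible: a(u,u) ≥ α||u||_{H^1}² means (1−α)∫(u')² ≥ (α−c)∫u², and for the modes u_n = sin(nπ(x−x₀)/L) (x₀ the left endpoint) one has ∫u_n²/∫(u_n')² = (L/(nπ))² → 0, so a(u_n,u_n)/||u_n||_{H^1}² → 1. Hence the optimal constant is α = 1.
Therefore α = 1.


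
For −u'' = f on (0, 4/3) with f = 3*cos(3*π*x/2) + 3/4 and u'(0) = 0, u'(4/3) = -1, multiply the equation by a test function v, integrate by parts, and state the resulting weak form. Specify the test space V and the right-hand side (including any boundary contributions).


V = H^1(0, 4/3) (v unrestricted at boundary; u is determined up to an additive constant); weak form: ∫_0^4/3 u'v' dx = ∫_0^4/3 (3*cos(3*π*x/2) + 3/4) v dx − v(4/3) for all v ∈ V.

Multiply both sides by a test function v and integrate from 0 to 4/3:
  ∫_0^4/3 −u''(x) v(x) dx = ∫_0^4/3 f(x) v(x) dx.
Integrate the LHS by parts once:
  ∫_0^4/3 −u'' v dx = −[u'(x) v(x)]_0^4/3 + ∫_0^4/3 u'(x) v'(x) dx.
Thus ∫_0^4/3 u'(x) v'(x) dx = ∫_0^4/3 f(x) v(x) dx + [u'(x) v(x)]_0^4/3.
Choose V so that boundary terms are either known or forced to vanish.
u has inhomogeneous Neumann u'(0) = 0, u'(4/3) = -1. [u' v]_0^4/3 = (-1)·v(4/3) − (0)·v(0) = − v(4/3). Take V = H^1(0, 4/3); boundary term becomes part of RHS.
Weak formulation: find u (satisfying any essential BC) such that ∫_0^4/3 u'(x) v'(x) dx = ∫_0^4/3 f v dx − v(4/3) for all v ∈ V (Neumann data are natural BCs: they enter the RHS as boundary terms).
Substituting f(x) = 3*cos(3*π*x/2) + 3/4, the right-hand side is ∫_0^4/3 (3*cos(3*π*x/2) + 3/4) v dx − v(4/3).
Compatibility check (pure Neumann): taking v ≡ 1 ∈ V gives 0 = ∫_0^4/3 f dx + (-1) − (0), i.e. ∫_0^4/3 f dx must equal u'(0) − u'(4/3) = 1. Indeed ∫_0^4/3 (3*cos(3*π*x/2) + 3/4) dx = 1, so the data are compatible. The solution is then unique only up to an additive constant (fix it e.g. by requiring ∫_0^4/3 u dx = 0).


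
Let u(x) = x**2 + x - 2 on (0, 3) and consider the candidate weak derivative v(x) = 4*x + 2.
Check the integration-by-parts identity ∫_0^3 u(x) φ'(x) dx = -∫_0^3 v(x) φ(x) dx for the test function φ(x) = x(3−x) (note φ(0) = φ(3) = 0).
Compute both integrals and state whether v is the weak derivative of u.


LHS = -18, RHS = -36. No, v is not the weak derivative of u.

u(x) = x**2 + x - 2, classical derivative u'(x) = 2*x + 1.
φ(x) = x(3−x), so φ'(x) = 3 - 2*x.
Note φ(0) = φ(3) = 0, so the boundary term u·φ vanishes.
LHS = ∫_0^3 u(x) φ'(x) dx = ∫_0^3 (-2*x^3 + x^2 + 7*x - 6) dx. Term by term:
  ∫_0^3 -2*x^3 dx = -81/2;  ∫_0^3 x^2 dx = 9;  ∫_0^3 7*x dx = 63/2;
  ∫_0^3 -6 dx = -18.
Sum: -81/2 + 9 + 63/2 − 18 = -18.
So LHS = -18.
∫_0^3 v(x) φ(x) dx = ∫_0^3 (-4*x^3 + 10*x^2 + 6*x) dx. Term by term:
  ∫_0^3 -4*x^3 dx = -81;  ∫_0^3 10*x^2 dx = 90;  ∫_0^3 6*x dx = 27.
Sum: -81 + 90 + 27 = 36.
So RHS = -∫_0^3 v(x) φ(x) dx = -36.
LHS − RHS = 18 ≠ 0, so the identity fails.
(For a valid weak derivative the identity must hold for EVERY test function, in particular this one. The failure shows v is NOT the weak derivative of u.)
Correct weak derivative would be u'(x) = 2*x + 1.


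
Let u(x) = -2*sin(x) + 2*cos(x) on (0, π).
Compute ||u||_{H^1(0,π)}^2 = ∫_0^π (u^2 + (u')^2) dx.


||u||_{H^1(0,π)}^2 = 8*π

u'(x) = -2*sin(x) - 2*cos(x).
Expand u² and (u')² and integrate term by term on (0, π), using: for integers n ≥ 1, ∫_0^π sin²(nx) dx = ∫_0^π cos²(nx) dx = π/2; for n ≠ n', ∫_0^π sin(nx)sin(n'x) dx = ∫_0^π cos(nx)cos(n'x) dx = 0; and by product-to-sum, ∫_0^π sin(nx)cos(n'x) dx = ½∫_0^π [sin((n+n')x) + sin((n−n')x)] dx, which is 0 when n+n' is even and 2n/(n²−n'²) when n+n' is odd (it need not vanish on (0, π)).
  u² squared terms: (-2)²·∫sin(x)² dx = 4·π/2 = 2*π;  (2)²·∫cos(x)² dx = 4·π/2 = 2*π.
  u² cross terms: 2·(-2)·(2)·∫sin(x)·cos(x) dx = -8·(0) = 0.
  So ∫_0^π u² dx = 2*π + 2*π + 0 = 4*π.
  (u')² squared terms: (-2)²·∫cos(x)² dx = 4·π/2 = 2*π;  (-2)²·∫sin(x)² dx = 4·π/2 = 2*π.
  (u')² cross terms: 2·(-2)·(-2)·∫cos(x)·sin(x) dx = 8·(0) = 0.
  So ∫_0^π (u')² dx = 2*π + 2*π + 0 = 4*π.
||u||_{H^1}^2 = (4*π) + (4*π) = 8*π.


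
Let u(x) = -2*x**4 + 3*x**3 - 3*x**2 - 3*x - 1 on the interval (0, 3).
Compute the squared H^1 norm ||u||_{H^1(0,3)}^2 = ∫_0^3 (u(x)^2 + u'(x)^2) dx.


||u||_{H^1}^2 = 1037199/70

The H^1 norm (squared) on an interval (0, L) is
  ||u||_{H^1}^2 = ∫_0^L u(x)^2 dx + ∫_0^L u'(x)^2 dx.
Compute u'(x) = -8*x**3 + 9*x**2 - 6*x - 3.
Then u(x)^2 = 4*x**8 - 12*x**7 + 21*x**6 - 6*x**5 - 5*x**4 + 12*x**3 + 15*x**2 + 6*x + 1 and u'(x)^2 = 64*x**6 - 144*x**5 + 177*x**4 - 60*x**3 - 18*x**2 + 36*x + 9.
Integrate each monomial from 0 to 3 using ∫_0^3 c·x^n dx = c·3^(n+1)/(n+1):
  ∫_0^3 u(x)^2 dx = ∫_0^3 (4*x^8 - 12*x^7 + 21*x^6 - 6*x^5 - 5*x^4 + 12*x^3 + 15*x^2 + 6*x + 1) dx. Term by term:
    ∫_0^3 4*x^8 dx = 8748;  ∫_0^3 -12*x^7 dx = -19683/2;  ∫_0^3 21*x^6 dx = 6561;
    ∫_0^3 -6*x^5 dx = -729;  ∫_0^3 -5*x^4 dx = -243;  ∫_0^3 12*x^3 dx = 243;
    ∫_0^3 15*x^2 dx = 135;  ∫_0^3 6*x dx = 27;  ∫_0^3 1 dx = 3.
  Sum: 8748 − 19683/2 + 6561 − 729 − 243 + 243 + 135 + 27 + 3 = 9807/2.
  ∫_0^3 u'(x)^2 dx = ∫_0^3 (64*x^6 - 144*x^5 + 177*x^4 - 60*x^3 - 18*x^2 + 36*x + 9) dx. Term by term:
    ∫_0^3 64*x^6 dx = 139968/7;  ∫_0^3 -144*x^5 dx = -17496;  ∫_0^3 177*x^4 dx = 43011/5;
    ∫_0^3 -60*x^3 dx = -1215;  ∫_0^3 -18*x^2 dx = -162;  ∫_0^3 36*x dx = 162;
    ∫_0^3 9 dx = 27.
  Sum: 139968/7 − 17496 + 43011/5 − 1215 − 162 + 162 + 27 = 346977/35.
Adding: ||u||_{H^1}^2 = 9807/2 + 346977/35 = 1037199/70.


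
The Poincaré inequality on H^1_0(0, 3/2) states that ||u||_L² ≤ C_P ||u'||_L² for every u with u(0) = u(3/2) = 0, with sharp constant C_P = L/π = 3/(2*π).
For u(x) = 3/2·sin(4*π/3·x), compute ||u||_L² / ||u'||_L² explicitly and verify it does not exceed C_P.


||u||_L² / ||u'||_L² = 3/(4*π) < C_P = 3/(2*π).

u(x) = 3/2·sin(4*π/3·x), so u'(x) = 2*π*cos(4*π*x/3).
Writing u(x) = A·sin(kπx/L) with A = 3/2 and k = 2, use ∫_0^L sin²(kπx/L) dx = L/2 and ∫_0^L cos²(kπx/L) dx = L/2.
u² = 9/4·sin²(4*π/3·x) and (u')² = 4*π^2·cos²(4*π/3·x), and each of sin², cos² integrates to L/2 = 3/4 over (0, 3/2).
∫_0^3/2 u² dx = 27/16, so ||u||_L² = 3*sqrt(3)/4.
∫_0^3/2 (u')² dx = 3*π^2, so ||u'||_L² = sqrt(3)*π.
Ratio ||u||_L² / ||u'||_L² = 3/(4*π).
Sharp Poincaré constant on H^1_0(0, 3/2) is C_P = L/π = 3/(2*π), achieved by sin(2*π/3·x).
This is the k = 2 harmonic; the ratio L/(kπ) is strictly less than C_P = L/π, consistent with the sharp inequality ||u||_L² ≤ C_P ||u'||_L².


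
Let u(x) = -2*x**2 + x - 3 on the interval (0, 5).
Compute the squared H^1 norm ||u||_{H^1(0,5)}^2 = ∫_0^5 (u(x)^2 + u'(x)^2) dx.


||u||_{H^1}^2 = 8875/3

The H^1 norm (squared) on an interval (0, L) is
  ||u||_{H^1}^2 = ∫_0^L u(x)^2 dx + ∫_0^L u'(x)^2 dx.
Compute u'(x) = 1 - 4*x.
Then u(x)^2 = 4*x**4 - 4*x**3 + 13*x**2 - 6*x + 9 and u'(x)^2 = 16*x**2 - 8*x + 1.
Integrate each monomial from 0 to 5 using ∫_0^5 c·x^n dx = c·5^(n+1)/(n+1):
  ∫_0^5 u(x)^2 dx = ∫_0^5 (4*x^4 - 4*x^3 + 13*x^2 - 6*x + 9) dx. Term by term:
    ∫_0^5 4*x^4 dx = 2500;  ∫_0^5 -4*x^3 dx = -625;  ∫_0^5 13*x^2 dx = 1625/3;
    ∫_0^5 -6*x dx = -75;  ∫_0^5 9 dx = 45.
  Sum: 2500 − 625 + 1625/3 − 75 + 45 = 7160/3.
  ∫_0^5 u'(x)^2 dx = ∫_0^5 (16*x^2 - 8*x + 1) dx. Term by term:
    ∫_0^5 16*x^2 dx = 2000/3;  ∫_0^5 -8*x dx = -100;  ∫_0^5 1 dx = 5.
  Sum: 2000/3 − 100 + 5 = 1715/3.
Adding: ||u||_{H^1}^2 = 7160/3 + 1715/3 = 8875/3.


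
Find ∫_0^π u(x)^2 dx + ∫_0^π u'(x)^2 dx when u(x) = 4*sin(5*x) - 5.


||u||_{H^1(0,π)}^2 = -16 + 233*π

u'(x) = 20*cos(5*x).
Expand u² and (u')² and integrate term by term on (0, π), using: for integers n ≥ 1, ∫_0^π sin²(nx) dx = ∫_0^π cos²(nx) dx = π/2; for n ≠ n', ∫_0^π sin(nx)sin(n'x) dx = ∫_0^π cos(nx)cos(n'x) dx = 0; and by product-to-sum, ∫_0^π sin(nx)cos(n'x) dx = ½∫_0^π [sin((n+n')x) + sin((n−n')x)] dx, which is 0 when n+n' is even and 2n/(n²−n'²) when n+n' is odd (it need not vanish on (0, π)). For the constant mode: ∫_0^π 1 dx = π, ∫_0^π cos(nx) dx = 0, ∫_0^π sin(nx) dx = (1−(−1)^n)/n.
  u² squared terms: (-5)²·∫1 dx = 25·π = 25*π;  (4)²·∫sin(5x)² dx = 16·π/2 = 8*π.
  u² cross terms: 2·(-5)·(4)·∫1·sin(5x) dx = -40·(2/5) = -16.
  So ∫_0^π u² dx = 25*π + 8*π − 16 = -16 + 33*π.
  (u')² squared terms: (20)²·∫cos(5x)² dx = 400·π/2 = 200*π.
  So ∫_0^π (u')² dx = 200*π.
||u||_{H^1}^2 = (-16 + 33*π) + (200*π) = -16 + 233*π.


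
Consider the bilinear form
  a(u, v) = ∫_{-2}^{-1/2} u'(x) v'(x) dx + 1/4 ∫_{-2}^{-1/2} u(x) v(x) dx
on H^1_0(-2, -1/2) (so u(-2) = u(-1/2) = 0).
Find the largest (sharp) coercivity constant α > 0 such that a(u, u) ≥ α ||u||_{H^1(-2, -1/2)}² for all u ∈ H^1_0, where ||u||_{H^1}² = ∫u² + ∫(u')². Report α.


α = (9 + 16*π^2)/(4*(9 + 4*π^2))

Coercivity of a(·,·) on H^1_0(-2, -1/2) means a(u, u) ≥ α ||u||_{H^1}² for every u ∈ H^1_0.
The interval has length L = 3/2, and Poincaré/coercivity depend only on L. Here a(u, u) = ∫(u')² + (1/4)·∫u².
Here 0 < c = 1/4 < 1. The condition a(u,u) ≥ α||u||_{H^1}² reads (1−α)∫(u')² ≥ (α−c)∫u². Any admissible α is ≤ 1 (rapidly oscillating u have ∫u²/∫(u')² → 0), and α = 1 would force 0 ≥ (1−c)∫u², impossible since c < 1; so 1−α > 0. By the sharp Poincaré inequality on H^1_0 of an interval of length L, ∫(u')² ≥ (π/L)²∫u² with equality for the first sine mode sin(π(x−x₀)/L) (x₀ the left endpoint), so the inequality holds for all u iff (1−α)(π/L)² ≥ α − c, i.e. α ≤ ((π/L)² + c)/((π/L)² + 1) = (1 + c(L/π)²)/(1 + (L/π)²). With (π/L)² = 4*π^2/9 and c = 1/4, the largest admissible constant is α = ((π/L)² + c)/((π/L)² + 1).
Simplifying, α = (9 + 16*π^2)/(4*(9 + 4*π^2)).


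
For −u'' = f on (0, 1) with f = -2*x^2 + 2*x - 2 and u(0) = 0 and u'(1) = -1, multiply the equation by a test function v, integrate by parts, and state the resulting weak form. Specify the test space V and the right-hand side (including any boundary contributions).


V = {v ∈ H^1(0, 1) : v(0) = 0} (test functions vanish at x = 0 where u is specified); weak form: ∫_0^1 u'v' dx = ∫_0^1 (-2*x^2 + 2*x - 2) v dx − v(1) for all v ∈ V.

Multiply both sides by a test function v and integrate from 0 to 1:
  ∫_0^1 −u''(x) v(x) dx = ∫_0^1 f(x) v(x) dx.
Integrate the LHS by parts once:
  ∫_0^1 −u'' v dx = −[u'(x) v(x)]_0^1 + ∫_0^1 u'(x) v'(x) dx.
Thus ∫_0^1 u'(x) v'(x) dx = ∫_0^1 f(x) v(x) dx + [u'(x) v(x)]_0^1.
Choose V so that boundary terms are either known or forced to vanish.
Mixed BC: u(0) = 0 (Dirichlet) and u'(1) = -1 (Neumann). Define V = {v ∈ H^1(0, 1) : v(0) = 0}. Then [u' v]_0^1 = u'(1)·v(1) − u'(0)·0 = − v(1).
Weak formulation: find u (satisfying any essential BC) such that ∫_0^1 u'(x) v'(x) dx = ∫_0^1 f v dx − v(1) for all v ∈ V (Dirichlet at 0 absorbed into V; Neumann datum at x = 1 contributes the boundary term).
Substituting f(x) = -2*x^2 + 2*x - 2, the right-hand side is ∫_0^1 (-2*x^2 + 2*x - 2) v dx − v(1).


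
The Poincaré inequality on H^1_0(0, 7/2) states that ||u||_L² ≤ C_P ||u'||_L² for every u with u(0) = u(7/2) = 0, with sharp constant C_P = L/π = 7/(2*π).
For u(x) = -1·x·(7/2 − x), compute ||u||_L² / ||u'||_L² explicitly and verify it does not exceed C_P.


||u||_L² / ||u'||_L² = 7*sqrt(10)/20 < C_P = 7/(2*π).

u(x) = -1·x·(7/2 − x), so u'(x) = 2*x - 7/2.
u(x) = -1·x·(7/2 − x) vanishes at x = 0 and x = 7/2, so u ∈ H^1_0(0, 7/2). Differentiate via the product rule and integrate the resulting polynomials term by term.
  ∫_0^7/2 u² dx = ∫_0^7/2 (x^4 - 7*x^3 + 49*x^2/4) dx. Term by term:
    ∫_0^7/2 x^4 dx = 16807/160;  ∫_0^7/2 -7*x^3 dx = -16807/64;  ∫_0^7/2 49*x^2/4 dx = 16807/96.
  Sum: 16807/160 − 16807/64 + 16807/96 = 16807/960.
  ∫_0^7/2 (u')² dx = ∫_0^7/2 (4*x^2 - 14*x + 49/4) dx. Term by term:
    ∫_0^7/2 4*x^2 dx = 343/6;  ∫_0^7/2 -14*x dx = -343/4;  ∫_0^7/2 49/4 dx = 343/8.
  Sum: 343/6 − 343/4 + 343/8 = 343/24.
∫_0^7/2 u² dx = 16807/960, so ||u||_L² = 49*sqrt(105)/120.
∫_0^7/2 (u')² dx = 343/24, so ||u'||_L² = 7*sqrt(42)/12.
Ratio ||u||_L² / ||u'||_L² = 7*sqrt(10)/20.
Sharp Poincaré constant on H^1_0(0, 7/2) is C_P = L/π = 7/(2*π), achieved by sin(2*π/7·x).
A polynomial bump cannot attain the sharp Poincaré constant (only the first sine eigenfunction does), so the ratio is strictly less than C_P, consistent with ||u||_L² ≤ C_P ||u'||_L².


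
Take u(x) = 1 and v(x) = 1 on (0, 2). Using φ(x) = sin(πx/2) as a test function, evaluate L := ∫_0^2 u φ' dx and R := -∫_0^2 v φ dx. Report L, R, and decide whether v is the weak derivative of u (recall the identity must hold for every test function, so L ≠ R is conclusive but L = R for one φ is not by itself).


LHS = 0, RHS = -4/π. No, v is not the weak derivative of u.

u(x) = 1, classical derivative u'(x) = 0.
φ(x) = sin(πx/2), so φ'(x) = π*cos(π*x/2)/2.
Note φ(0) = φ(2) = 0, so the boundary term u·φ vanishes.
LHS = ∫_0^2 u(x) φ'(x) dx = ∫_0^2 (π*cos(π*x/2)/2) dx. Term by term:
  ∫_0^2 π*cos(π*x/2)/2 dx = 0.
So LHS = 0.
∫_0^2 v(x) φ(x) dx = ∫_0^2 (sin(π*x/2)) dx. Term by term:
  ∫_0^2 sin(π*x/2) dx = 4/π.
So RHS = -∫_0^2 v(x) φ(x) dx = -4/π.
LHS − RHS = 4/π ≠ 0, so the identity fails.
(For a valid weak derivative the identity must hold for EVERY test function, in particular this one. The failure shows v is NOT the weak derivative of u.)
Correct weak derivative would be u'(x) = 0.


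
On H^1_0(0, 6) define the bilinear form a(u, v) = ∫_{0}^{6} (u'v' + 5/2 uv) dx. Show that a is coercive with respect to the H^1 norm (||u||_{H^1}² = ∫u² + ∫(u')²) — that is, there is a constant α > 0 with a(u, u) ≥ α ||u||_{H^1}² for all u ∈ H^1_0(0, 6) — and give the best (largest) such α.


α = 1

Coercivity of a(·,·) on H^1_0(0, 6) means a(u, u) ≥ α ||u||_{H^1}² for every u ∈ H^1_0.
The interval has length L = 6, and Poincaré/coercivity depend only on L. Here a(u, u) = ∫(u')² + (5/2)·∫u².
Here c = 5/2 ≥ 1, so a(u,u) = ∫(u')² + c∫u² ≥ ∫(u')² + ∫u² = ||u||_{H^1}², i.e. α = 1 works. No larger α is possible: a(u,u) ≥ α||u||_{H^1}² means (1−α)∫(u')² ≥ (α−c)∫u², and for the modes u_n = sin(nπ(x−x₀)/L) (x₀ the left endpoint) one has ∫u_n²/∫(u_n')² = (L/(nπ))² → 0, so a(u_n,u_n)/||u_n||_{H^1}² → 1. Hence the optimal constant is α = 1.
Therefore α = 1.


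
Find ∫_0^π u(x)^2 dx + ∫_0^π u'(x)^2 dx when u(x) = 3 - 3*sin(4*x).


||u||_{H^1(0,π)}^2 = 171*π/2

u'(x) = -12*cos(4*x).
Expand u² and (u')² and integrate term by term on (0, π), using: for integers n ≥ 1, ∫_0^π sin²(nx) dx = ∫_0^π cos²(nx) dx = π/2; for n ≠ n', ∫_0^π sin(nx)sin(n'x) dx = ∫_0^π cos(nx)cos(n'x) dx = 0; and by product-to-sum, ∫_0^π sin(nx)cos(n'x) dx = ½∫_0^π [sin((n+n')x) + sin((n−n')x)] dx, which is 0 when n+n' is even and 2n/(n²−n'²) when n+n' is odd (it need not vanish on (0, π)). For the constant mode: ∫_0^π 1 dx = π, ∫_0^π cos(nx) dx = 0, ∫_0^π sin(nx) dx = (1−(−1)^n)/n.
  u² squared terms: (3)²·∫1 dx = 9·π = 9*π;  (-3)²·∫sin(4x)² dx = 9·π/2 = 9*π/2.
  u² cross terms: 2·(3)·(-3)·∫1·sin(4x) dx = -18·(0) = 0.
  So ∫_0^π u² dx = 9*π + 9*π/2 + 0 = 27*π/2.
  (u')² squared terms: (-12)²·∫cos(4x)² dx = 144·π/2 = 72*π.
  So ∫_0^π (u')² dx = 72*π.
||u||_{H^1}^2 = (27*π/2) + (72*π) = 171*π/2.


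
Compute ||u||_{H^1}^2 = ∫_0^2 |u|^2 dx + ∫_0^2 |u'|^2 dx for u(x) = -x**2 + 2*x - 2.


||u||_{H^1}^2 = 32/5

The H^1 norm (squared) on an interval (0, L) is
  ||u||_{H^1}^2 = ∫_0^L u(x)^2 dx + ∫_0^L u'(x)^2 dx.
Compute u'(x) = 2 - 2*x.
Then u(x)^2 = x**4 - 4*x**3 + 8*x**2 - 8*x + 4 and u'(x)^2 = 4*x**2 - 8*x + 4.
Integrate each monomial from 0 to 2 using ∫_0^2 c·x^n dx = c·2^(n+1)/(n+1):
  ∫_0^2 u(x)^2 dx = ∫_0^2 (x^4 - 4*x^3 + 8*x^2 - 8*x + 4) dx. Term by term:
    ∫_0^2 x^4 dx = 32/5;  ∫_0^2 -4*x^3 dx = -16;  ∫_0^2 8*x^2 dx = 64/3;
    ∫_0^2 -8*x dx = -16;  ∫_0^2 4 dx = 8.
  Sum: 32/5 − 16 + 64/3 − 16 + 8 = 56/15.
  ∫_0^2 u'(x)^2 dx = ∫_0^2 (4*x^2 - 8*x + 4) dx. Term by term:
    ∫_0^2 4*x^2 dx = 32/3;  ∫_0^2 -8*x dx = -16;  ∫_0^2 4 dx = 8.
  Sum: 32/3 − 16 + 8 = 8/3.
Adding: ||u||_{H^1}^2 = 56/15 + 8/3 = 32/5.


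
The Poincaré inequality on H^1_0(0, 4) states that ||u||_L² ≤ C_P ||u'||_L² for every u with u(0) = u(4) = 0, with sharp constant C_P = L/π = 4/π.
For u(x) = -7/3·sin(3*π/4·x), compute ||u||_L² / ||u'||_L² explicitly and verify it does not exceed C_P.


||u||_L² / ||u'||_L² = 4/(3*π) < C_P = 4/π.

u(x) = -7/3·sin(3*π/4·x), so u'(x) = -7*π*cos(3*π*x/4)/4.
Writing u(x) = A·sin(kπx/L) with A = -7/3 and k = 3, use ∫_0^L sin²(kπx/L) dx = L/2 and ∫_0^L cos²(kπx/L) dx = L/2.
u² = 49/9·sin²(3*π/4·x) and (u')² = 49*π^2/16·cos²(3*π/4·x), and each of sin², cos² integrates to L/2 = 2 over (0, 4).
∫_0^4 u² dx = 98/9, so ||u||_L² = 7*sqrt(2)/3.
∫_0^4 (u')² dx = 49*π^2/8, so ||u'||_L² = 7*sqrt(2)*π/4.
Ratio ||u||_L² / ||u'||_L² = 4/(3*π).
Sharp Poincaré constant on H^1_0(0, 4) is C_P = L/π = 4/π, achieved by sin(π/4·x).
This is the k = 3 harmonic; the ratio L/(kπ) is strictly less than C_P = L/π, consistent with the sharp inequality ||u||_L² ≤ C_P ||u'||_L².


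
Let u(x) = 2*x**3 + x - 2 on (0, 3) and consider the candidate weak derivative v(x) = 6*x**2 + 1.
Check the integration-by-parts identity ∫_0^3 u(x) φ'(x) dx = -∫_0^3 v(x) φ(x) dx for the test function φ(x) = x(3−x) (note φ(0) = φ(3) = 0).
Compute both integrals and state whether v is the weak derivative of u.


LHS = -387/5, RHS = -387/5. Yes, v = u' weakly.

u(x) = 2*x**3 + x - 2, classical derivative u'(x) = 6*x**2 + 1.
φ(x) = x(3−x), so φ'(x) = 3 - 2*x.
Note φ(0) = φ(3) = 0, so the boundary term u·φ vanishes.
LHS = ∫_0^3 u(x) φ'(x) dx = ∫_0^3 (-4*x^4 + 6*x^3 - 2*x^2 + 7*x - 6) dx. Term by term:
  ∫_0^3 -4*x^4 dx = -972/5;  ∫_0^3 6*x^3 dx = 243/2;  ∫_0^3 -2*x^2 dx = -18;
  ∫_0^3 7*x dx = 63/2;  ∫_0^3 -6 dx = -18.
Sum: -972/5 + 243/2 − 18 + 63/2 − 18 = -387/5.
So LHS = -387/5.
∫_0^3 v(x) φ(x) dx = ∫_0^3 (-6*x^4 + 18*x^3 - x^2 + 3*x) dx. Term by term:
  ∫_0^3 -6*x^4 dx = -1458/5;  ∫_0^3 18*x^3 dx = 729/2;  ∫_0^3 -x^2 dx = -9;
  ∫_0^3 3*x dx = 27/2.
Sum: -1458/5 + 729/2 − 9 + 27/2 = 387/5.
So RHS = -∫_0^3 v(x) φ(x) dx = -387/5.
LHS = RHS, so the identity holds for this test φ.
Moreover u is smooth here and v(x) = u'(x) = 6*x**2 + 1 pointwise, so the identity holds for every test function. Hence v is the weak derivative of u.


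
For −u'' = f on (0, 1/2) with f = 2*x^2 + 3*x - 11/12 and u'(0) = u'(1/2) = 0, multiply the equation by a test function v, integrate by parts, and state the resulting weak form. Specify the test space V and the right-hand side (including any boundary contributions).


V = H^1(0, 1/2) (no boundary constraint on v; u is determined up to an additive constant); weak form: ∫_0^1/2 u'v' dx = ∫_0^1/2 (2*x^2 + 3*x - 11/12) v dx for all v ∈ V.

Multiply both sides by a test function v and integrate from 0 to 1/2:
  ∫_0^1/2 −u''(x) v(x) dx = ∫_0^1/2 f(x) v(x) dx.
Integrate the LHS by parts once:
  ∫_0^1/2 −u'' v dx = −[u'(x) v(x)]_0^1/2 + ∫_0^1/2 u'(x) v'(x) dx.
Thus ∫_0^1/2 u'(x) v'(x) dx = ∫_0^1/2 f(x) v(x) dx + [u'(x) v(x)]_0^1/2.
Choose V so that boundary terms are either known or forced to vanish.
u has homogeneous Neumann: u'(0) = u'(1/2) = 0. So [u' v]_0^1/2 = 0·v(1/2) − 0·v(0) = 0 for any v; take V = H^1(0, 1/2).
Weak formulation: find u (satisfying any essential BC) such that ∫_0^1/2 u'(x) v'(x) dx = ∫_0^1/2 f v dx for all v ∈ V (homogeneous Neumann, so boundary terms vanish).
Substituting f(x) = 2*x^2 + 3*x - 11/12, the right-hand side is ∫_0^1/2 (2*x^2 + 3*x - 11/12) v dx.
Compatibility check (pure Neumann): taking v ≡ 1 ∈ V gives 0 = ∫_0^1/2 f dx + (0) − (0), i.e. ∫_0^1/2 f dx must equal u'(0) − u'(1/2) = 0. Indeed ∫_0^1/2 (2*x^2 + 3*x - 11/12) dx = 0, so the data are compatible. The solution is then unique only up to an additive constant (fix it e.g. by requiring ∫_0^1/2 u dx = 0).


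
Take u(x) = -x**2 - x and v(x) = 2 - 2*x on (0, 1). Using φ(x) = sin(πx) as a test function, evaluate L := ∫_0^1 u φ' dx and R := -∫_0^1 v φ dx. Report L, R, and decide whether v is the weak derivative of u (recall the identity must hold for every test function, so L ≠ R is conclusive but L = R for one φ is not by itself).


LHS = 4/π, RHS = -2/π. No, v is not the weak derivative of u.

u(x) = -x**2 - x, classical derivative u'(x) = -2*x - 1.
φ(x) = sin(πx), so φ'(x) = π*cos(π*x).
Note φ(0) = φ(1) = 0, so the boundary term u·φ vanishes.
LHS = ∫_0^1 u(x) φ'(x) dx = ∫_0^1 (-π*x^2*cos(π*x) - π*x*cos(π*x)) dx. Term by term:
  ∫_0^1 -π*x*cos(π*x) dx = 2/π;  ∫_0^1 -π*x^2*cos(π*x) dx = 2/π.
Sum: 2/π + 2/π = 4/π.
So LHS = 4/π.
∫_0^1 v(x) φ(x) dx = ∫_0^1 (-2*x*sin(π*x) + 2*sin(π*x)) dx. Term by term:
  ∫_0^1 2*sin(π*x) dx = 4/π;  ∫_0^1 -2*x*sin(π*x) dx = -2/π.
Sum: 4/π − 2/π = 2/π.
So RHS = -∫_0^1 v(x) φ(x) dx = -2/π.
LHS − RHS = 6/π ≠ 0, so the identity fails.
(For a valid weak derivative the identity must hold for EVERY test function, in particular this one. The failure shows v is NOT the weak derivative of u.)
Correct weak derivative would be u'(x) = -2*x - 1.


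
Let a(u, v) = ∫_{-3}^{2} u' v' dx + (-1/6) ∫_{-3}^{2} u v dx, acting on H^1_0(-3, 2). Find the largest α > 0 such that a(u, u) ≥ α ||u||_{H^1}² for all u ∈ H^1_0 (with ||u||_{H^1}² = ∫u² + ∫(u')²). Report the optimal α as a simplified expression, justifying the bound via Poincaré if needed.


α = (-25/6 + π^2)/(π^2 + 25)

Coercivity of a(·,·) on H^1_0(-3, 2) means a(u, u) ≥ α ||u||_{H^1}² for every u ∈ H^1_0.
The interval has length L = 5, and Poincaré/coercivity depend only on L. Here a(u, u) = ∫(u')² + (-1/6)·∫u².
Here c = -1/6 < 0 with |c| < (π/L)² = π^2/25, so coercivity still holds. The condition a(u,u) ≥ α||u||_{H^1}² reads (1−α)∫(u')² ≥ (α−c)∫u². Any admissible α is ≤ 1 (rapidly oscillating u have ∫u²/∫(u')² → 0), and α = 1 would force 0 ≥ (1−c)∫u², impossible since c < 1; so 1−α > 0. By the sharp Poincaré inequality on H^1_0 of an interval of length L, ∫(u')² ≥ (π/L)²∫u² with equality for the first sine mode sin(π(x−x₀)/L) (x₀ the left endpoint), so the inequality holds for all u iff (1−α)(π/L)² ≥ α − c, i.e. α ≤ ((π/L)² + c)/((π/L)² + 1) = (1 + c(L/π)²)/(1 + (L/π)²). (Direct route, valid since c ≤ 0: Poincaré gives c∫u² ≥ c(L/π)²∫(u')², so a(u,u) ≥ (1 + c(L/π)²)∫(u')², while ||u||_{H^1}² ≤ (1 + (L/π)²)∫(u')²; dividing yields the same α.) With (π/L)² = π^2/25 and c = -1/6, the largest admissible constant is α = ((π/L)² + c)/((π/L)² + 1).
Simplifying, α = (-25/6 + π^2)/(π^2 + 25).


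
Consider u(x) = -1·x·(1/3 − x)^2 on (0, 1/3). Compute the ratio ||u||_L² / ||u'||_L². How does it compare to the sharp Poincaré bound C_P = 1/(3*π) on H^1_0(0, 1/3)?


||u||_L² / ||u'||_L² = sqrt(14)/42 < C_P = 1/(3*π).

u(x) = -1·x·(1/3 − x)^2, so u'(x) = (1 - 9*x)*(3*x - 1)/9.
u(x) = -1·x·(1/3 − x)^2 vanishes at x = 0 and x = 1/3, so u ∈ H^1_0(0, 1/3). Differentiate via the product rule and integrate the resulting polynomials term by term.
  ∫_0^1/3 u² dx = ∫_0^1/3 (x^6 - 4*x^5/3 + 2*x^4/3 - 4*x^3/27 + x^2/81) dx. Term by term:
    ∫_0^1/3 x^6 dx = 1/15309;  ∫_0^1/3 -4*x^5/3 dx = -2/6561;  ∫_0^1/3 2*x^4/3 dx = 2/3645;
    ∫_0^1/3 -4*x^3/27 dx = -1/2187;  ∫_0^1/3 x^2/81 dx = 1/6561.
  Sum: 1/15309 − 2/6561 + 2/3645 − 1/2187 + 1/6561 = 1/229635.
  ∫_0^1/3 (u')² dx = ∫_0^1/3 (9*x^4 - 8*x^3 + 22*x^2/9 - 8*x/27 + 1/81) dx. Term by term:
    ∫_0^1/3 9*x^4 dx = 1/135;  ∫_0^1/3 -8*x^3 dx = -2/81;  ∫_0^1/3 22*x^2/9 dx = 22/729;
    ∫_0^1/3 -8*x/27 dx = -4/243;  ∫_0^1/3 1/81 dx = 1/243.
  Sum: 1/135 − 2/81 + 22/729 − 4/243 + 1/243 = 2/3645.
∫_0^1/3 u² dx = 1/229635, so ||u||_L² = sqrt(35)/2835.
∫_0^1/3 (u')² dx = 2/3645, so ||u'||_L² = sqrt(10)/135.
Ratio ||u||_L² / ||u'||_L² = sqrt(14)/42.
Sharp Poincaré constant on H^1_0(0, 1/3) is C_P = L/π = 1/(3*π), achieved by sin(3*π·x).
A polynomial bump cannot attain the sharp Poincaré constant (only the first sine eigenfunction does), so the ratio is strictly less than C_P, consistent with ||u||_L² ≤ C_P ||u'||_L².


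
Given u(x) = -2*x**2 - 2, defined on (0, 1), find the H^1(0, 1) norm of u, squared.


||u||_{H^1}^2 = 64/5

The H^1 norm (squared) on an interval (0, L) is
  ||u||_{H^1}^2 = ∫_0^L u(x)^2 dx + ∫_0^L u'(x)^2 dx.
Compute u'(x) = -4*x.
Then u(x)^2 = 4*x**4 + 8*x**2 + 4 and u'(x)^2 = 16*x**2.
Integrate each monomial from 0 to 1 using ∫_0^1 c·x^n dx = c·1^(n+1)/(n+1):
  ∫_0^1 u(x)^2 dx = ∫_0^1 (4*x^4 + 8*x^2 + 4) dx. Term by term:
    ∫_0^1 4*x^4 dx = 4/5;  ∫_0^1 8*x^2 dx = 8/3;  ∫_0^1 4 dx = 4.
  Sum: 4/5 + 8/3 + 4 = 112/15.
  ∫_0^1 u'(x)^2 dx = ∫_0^1 (16*x^2) dx. Term by term:
    ∫_0^1 16*x^2 dx = 16/3.
Adding: ||u||_{H^1}^2 = 112/15 + 16/3 = 64/5.


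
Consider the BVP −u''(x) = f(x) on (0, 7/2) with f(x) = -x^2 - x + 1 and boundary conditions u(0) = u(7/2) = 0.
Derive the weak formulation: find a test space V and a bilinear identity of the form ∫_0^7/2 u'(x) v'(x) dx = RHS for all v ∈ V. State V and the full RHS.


V = H^1_0(0, 7/2) (so v(0) = v(7/2) = 0); weak form: ∫_0^7/2 u'v' dx = ∫_0^7/2 (-x^2 - x + 1) v dx for all v ∈ V.

Multiply both sides by a test function v and integrate from 0 to 7/2:
  ∫_0^7/2 −u''(x) v(x) dx = ∫_0^7/2 f(x) v(x) dx.
Integrate the LHS by parts once:
  ∫_0^7/2 −u'' v dx = −[u'(x) v(x)]_0^7/2 + ∫_0^7/2 u'(x) v'(x) dx.
Thus ∫_0^7/2 u'(x) v'(x) dx = ∫_0^7/2 f(x) v(x) dx + [u'(x) v(x)]_0^7/2.
Choose V so that boundary terms are either known or forced to vanish.
u is Dirichlet: u(0) = u(7/2) = 0. Let V = H^1_0(0, 7/2); then v(0) = v(7/2) = 0, and [u' v]_0^7/2 = 0.
Weak formulation: find u (satisfying any essential BC) such that ∫_0^7/2 u'(x) v'(x) dx = ∫_0^7/2 f v dx for all v ∈ V.
Substituting f(x) = -x^2 - x + 1, the right-hand side is ∫_0^7/2 (-x^2 - x + 1) v dx.


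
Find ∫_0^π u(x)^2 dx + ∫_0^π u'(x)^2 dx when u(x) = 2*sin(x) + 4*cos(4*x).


||u||_{H^1(0,π)}^2 = -544/15 + 140*π

u'(x) = -16*sin(4*x) + 2*cos(x).
Expand u² and (u')² and integrate term by term on (0, π), using: for integers n ≥ 1, ∫_0^π sin²(nx) dx = ∫_0^π cos²(nx) dx = π/2; for n ≠ n', ∫_0^π sin(nx)sin(n'x) dx = ∫_0^π cos(nx)cos(n'x) dx = 0; and by product-to-sum, ∫_0^π sin(nx)cos(n'x) dx = ½∫_0^π [sin((n+n')x) + sin((n−n')x)] dx, which is 0 when n+n' is even and 2n/(n²−n'²) when n+n' is odd (it need not vanish on (0, π)).
  u² squared terms: (2)²·∫sin(x)² dx = 4·π/2 = 2*π;  (4)²·∫cos(4x)² dx = 16·π/2 = 8*π.
  u² cross terms: 2·(2)·(4)·∫sin(x)·cos(4x) dx = 16·(-2/15) = -32/15.
  So ∫_0^π u² dx = 2*π + 8*π − 32/15 = -32/15 + 10*π.
  (u')² squared terms: (-16)²·∫sin(4x)² dx = 256·π/2 = 128*π;  (2)²·∫cos(x)² dx = 4·π/2 = 2*π.
  (u')² cross terms: 2·(-16)·(2)·∫sin(4x)·cos(x) dx = -64·(8/15) = -512/15.
  So ∫_0^π (u')² dx = 128*π + 2*π − 512/15 = -512/15 + 130*π.
||u||_{H^1}^2 = (-32/15 + 10*π) + (-512/15 + 130*π) = -544/15 + 140*π.


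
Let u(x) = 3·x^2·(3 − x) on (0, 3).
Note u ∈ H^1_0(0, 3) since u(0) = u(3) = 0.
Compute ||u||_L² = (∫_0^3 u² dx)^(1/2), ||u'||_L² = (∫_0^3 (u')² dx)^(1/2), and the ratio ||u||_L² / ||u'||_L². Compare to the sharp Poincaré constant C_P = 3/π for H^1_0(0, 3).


||u||_L² / ||u'||_L² = 3*sqrt(14)/14 < C_P = 3/π.

u(x) = 3·x^2·(3 − x), so u'(x) = 9*x*(2 - x).
u(x) = 3·x^2·(3 − x) vanishes at x = 0 and x = 3, so u ∈ H^1_0(0, 3). Differentiate via the product rule and integrate the resulting polynomials term by term.
  ∫_0^3 u² dx = ∫_0^3 (9*x^6 - 54*x^5 + 81*x^4) dx. Term by term:
    ∫_0^3 9*x^6 dx = 19683/7;  ∫_0^3 -54*x^5 dx = -6561;  ∫_0^3 81*x^4 dx = 19683/5.
  Sum: 19683/7 − 6561 + 19683/5 = 6561/35.
  ∫_0^3 (u')² dx = ∫_0^3 (81*x^4 - 324*x^3 + 324*x^2) dx. Term by term:
    ∫_0^3 81*x^4 dx = 19683/5;  ∫_0^3 -324*x^3 dx = -6561;  ∫_0^3 324*x^2 dx = 2916.
  Sum: 19683/5 − 6561 + 2916 = 1458/5.
∫_0^3 u² dx = 6561/35, so ||u||_L² = 81*sqrt(35)/35.
∫_0^3 (u')² dx = 1458/5, so ||u'||_L² = 27*sqrt(10)/5.
Ratio ||u||_L² / ||u'||_L² = 3*sqrt(14)/14.
Sharp Poincaré constant on H^1_0(0, 3) is C_P = L/π = 3/π, achieved by sin(π/3·x).
A polynomial bump cannot attain the sharp Poincaré constant (only the first sine eigenfunction does), so the ratio is strictly less than C_P, consistent with ||u||_L² ≤ C_P ||u'||_L².


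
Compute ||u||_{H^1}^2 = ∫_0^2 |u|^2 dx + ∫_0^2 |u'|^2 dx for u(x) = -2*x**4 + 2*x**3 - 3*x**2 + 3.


||u||_{H^1}^2 = 294214/315

The H^1 norm (squared) on an interval (0, L) is
  ||u||_{H^1}^2 = ∫_0^L u(x)^2 dx + ∫_0^L u'(x)^2 dx.
Compute u'(x) = -8*x**3 + 6*x**2 - 6*x.
Then u(x)^2 = 4*x**8 - 8*x**7 + 16*x**6 - 12*x**5 - 3*x**4 + 12*x**3 - 18*x**2 + 9 and u'(x)^2 = 64*x**6 - 96*x**5 + 132*x**4 - 72*x**3 + 36*x**2.
Integrate each monomial from 0 to 2 using ∫_0^2 c·x^n dx = c·2^(n+1)/(n+1):
  ∫_0^2 u(x)^2 dx = ∫_0^2 (4*x^8 - 8*x^7 + 16*x^6 - 12*x^5 - 3*x^4 + 12*x^3 - 18*x^2 + 9) dx. Term by term:
    ∫_0^2 4*x^8 dx = 2048/9;  ∫_0^2 -8*x^7 dx = -256;  ∫_0^2 16*x^6 dx = 2048/7;
    ∫_0^2 -12*x^5 dx = -128;  ∫_0^2 -3*x^4 dx = -96/5;  ∫_0^2 12*x^3 dx = 48;
    ∫_0^2 -18*x^2 dx = -48;  ∫_0^2 9 dx = 18.
  Sum: 2048/9 − 256 + 2048/7 − 128 − 96/5 + 48 − 48 + 18 = 42502/315.
  ∫_0^2 u'(x)^2 dx = ∫_0^2 (64*x^6 - 96*x^5 + 132*x^4 - 72*x^3 + 36*x^2) dx. Term by term:
    ∫_0^2 64*x^6 dx = 8192/7;  ∫_0^2 -96*x^5 dx = -1024;  ∫_0^2 132*x^4 dx = 4224/5;
    ∫_0^2 -72*x^3 dx = -288;  ∫_0^2 36*x^2 dx = 96.
  Sum: 8192/7 − 1024 + 4224/5 − 288 + 96 = 27968/35.
Adding: ||u||_{H^1}^2 = 42502/315 + 27968/35 = 294214/315.
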